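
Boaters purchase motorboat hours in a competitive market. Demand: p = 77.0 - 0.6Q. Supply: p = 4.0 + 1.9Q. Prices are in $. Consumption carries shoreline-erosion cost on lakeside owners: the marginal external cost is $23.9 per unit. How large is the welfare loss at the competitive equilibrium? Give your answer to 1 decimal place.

Market equilibrium (private): 4.0 + 1.9Q = 77.0 - 0.6Q → Q_m = 29.2000.
Social marginal benefit = demand − MEC = 53.1 - 0.6Q.
Set SMB = MC: 53.1 - 0.6Q = 4.0 + 1.9Q → Q* = 19.6400.
Between Q* and Q_m the wedge MC − SMB runs linearly from 0 to MEC(Q_m), so the loss is a triangle.
DWL = ½ × 9.5600 × 23.9000 = 114.2420.

DWL = $114.2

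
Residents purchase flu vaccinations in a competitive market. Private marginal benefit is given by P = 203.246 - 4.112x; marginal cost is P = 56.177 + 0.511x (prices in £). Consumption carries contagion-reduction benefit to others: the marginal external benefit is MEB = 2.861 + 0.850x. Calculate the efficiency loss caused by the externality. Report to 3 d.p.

Market equilibrium (private): 56.177 + 0.511x = 203.246 - 4.112x → x_m = 31.8125.
Social marginal benefit = demand + MEB = 206.107 - 3.262x.
Set SMB = MC: 206.107 - 3.262x = 56.177 + 0.511x → x* = 39.7376.
The loss is the area between SMB and MC from x* to x_m; with linear curves that's a triangle of height MEB(x_m).
DWL = ½ × 7.9251 × 29.9016 = 118.4866.

DWL = £118.487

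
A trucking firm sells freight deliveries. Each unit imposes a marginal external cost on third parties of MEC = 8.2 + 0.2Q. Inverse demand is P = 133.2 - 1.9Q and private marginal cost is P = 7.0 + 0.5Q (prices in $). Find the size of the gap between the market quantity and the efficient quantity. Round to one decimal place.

Market equilibrium (private): 7.0 + 0.5Q = 133.2 - 1.9Q → Q_m = 52.5833.
Social marginal cost = private MC + MEC = 15.2 + 0.7Q.
Set SMC = demand: 15.2 + 0.7Q = 133.2 - 1.9Q → Q* = 45.3846.
Gap = |52.5833 − 45.3846| = 7.1987.

7.2 units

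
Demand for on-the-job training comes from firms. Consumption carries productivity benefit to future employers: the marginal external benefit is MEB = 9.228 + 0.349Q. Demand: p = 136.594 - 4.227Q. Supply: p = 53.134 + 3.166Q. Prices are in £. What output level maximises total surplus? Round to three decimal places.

Q* = 13.158

Social marginal benefit = demand + MEB = 145.822 - 3.878Q.
Set SMB = MC: 145.822 - 3.878Q = 53.134 + 3.166Q → Q* = 13.1584.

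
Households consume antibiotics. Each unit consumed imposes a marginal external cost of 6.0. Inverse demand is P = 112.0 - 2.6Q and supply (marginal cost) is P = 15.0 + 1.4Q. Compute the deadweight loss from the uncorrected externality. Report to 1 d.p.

Market equilibrium (private): 15.0 + 1.4Q = 112.0 - 2.6Q → Q_m = 24.2500.
Social marginal benefit = demand − MEC = 106.0 - 2.6Q.
Set SMB = MC: 106.0 - 2.6Q = 15.0 + 1.4Q → Q* = 22.7500.
Height of the DWL triangle at Q_m is MC(Q_m) − SMB(Q_m) = MEC(Q_m) = 6.0000.
DWL = ½ × 1.5000 × 6.0000 = 4.5000.

DWL = 4.5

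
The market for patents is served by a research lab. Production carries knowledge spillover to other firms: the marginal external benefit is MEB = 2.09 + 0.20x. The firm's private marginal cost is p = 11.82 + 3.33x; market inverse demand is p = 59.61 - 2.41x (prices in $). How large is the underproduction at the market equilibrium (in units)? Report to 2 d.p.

Market equilibrium (private): 11.82 + 3.33x = 59.61 - 2.41x → x_m = 8.3258.
Social marginal cost = private MC − MEB = 9.73 + 3.13x.
Set SMC = demand: 9.73 + 3.13x = 59.61 - 2.41x → x* = 9.0036.
Gap = |8.3258 − 9.0036| = 0.6778.

0.68 units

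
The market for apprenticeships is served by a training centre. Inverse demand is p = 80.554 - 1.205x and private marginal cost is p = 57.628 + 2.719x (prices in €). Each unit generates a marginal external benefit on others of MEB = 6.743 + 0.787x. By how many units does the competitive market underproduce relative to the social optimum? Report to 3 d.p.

Market equilibrium (private): 57.628 + 2.719x = 80.554 - 1.205x → x_m = 5.8425.
Social marginal cost = private MC − MEB = 50.885 + 1.932x.
Set SMC = demand: 50.885 + 1.932x = 80.554 - 1.205x → x* = 9.4578.
Gap = |5.8425 − 9.4578| = 3.6153.

3.615 units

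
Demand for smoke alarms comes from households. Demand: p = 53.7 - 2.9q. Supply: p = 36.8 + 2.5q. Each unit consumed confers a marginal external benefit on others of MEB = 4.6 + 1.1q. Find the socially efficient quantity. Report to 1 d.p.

Social marginal benefit = demand + MEB = 58.3 - 1.8q.
Set SMB = MC: 58.3 - 1.8q = 36.8 + 2.5q → q* = 5.0000.

q* = 5.0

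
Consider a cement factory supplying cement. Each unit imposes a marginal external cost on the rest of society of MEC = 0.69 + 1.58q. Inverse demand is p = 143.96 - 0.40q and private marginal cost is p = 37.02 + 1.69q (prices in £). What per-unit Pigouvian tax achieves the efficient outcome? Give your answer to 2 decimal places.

tax = £46.43 per unit

Social marginal cost = private MC + MEC = 37.71 + 3.27q.
Set SMC = demand: 37.71 + 3.27q = 143.96 - 0.40q → q* = 28.9510.
The Pigouvian tax equals MEC at q*: 0.69 + 1.58×28.9510 = 46.4326.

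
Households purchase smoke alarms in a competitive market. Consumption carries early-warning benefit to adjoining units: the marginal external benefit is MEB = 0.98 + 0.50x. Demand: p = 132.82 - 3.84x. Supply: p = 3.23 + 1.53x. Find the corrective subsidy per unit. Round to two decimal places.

Social marginal benefit = demand + MEB = 133.80 - 3.34x.
Set SMB = MC: 133.80 - 3.34x = 3.23 + 1.53x → x* = 26.8111.
The Pigouvian subsidy equals MEB at x*: 0.98 + 0.50×26.8111 = 14.3856.

subsidy = 14.39 per unit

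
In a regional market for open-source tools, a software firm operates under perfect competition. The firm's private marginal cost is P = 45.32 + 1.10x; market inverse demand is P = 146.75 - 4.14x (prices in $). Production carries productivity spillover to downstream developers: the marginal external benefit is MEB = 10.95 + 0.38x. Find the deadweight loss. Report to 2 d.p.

Market equilibrium (private): 45.32 + 1.10x = 146.75 - 4.14x → x_m = 19.3569.
Social marginal cost = private MC − MEB = 34.37 + 0.72x.
Set SMC = demand: 34.37 + 0.72x = 146.75 - 4.14x → x* = 23.1235.
The welfare-loss triangle has base |x_m − x*| and height MEB(x_m) (the vertical gap between SMC and demand is zero at x* and MEB at x_m).
DWL = ½ × 3.7666 × 18.3056 = 34.4749.

DWL = $34.47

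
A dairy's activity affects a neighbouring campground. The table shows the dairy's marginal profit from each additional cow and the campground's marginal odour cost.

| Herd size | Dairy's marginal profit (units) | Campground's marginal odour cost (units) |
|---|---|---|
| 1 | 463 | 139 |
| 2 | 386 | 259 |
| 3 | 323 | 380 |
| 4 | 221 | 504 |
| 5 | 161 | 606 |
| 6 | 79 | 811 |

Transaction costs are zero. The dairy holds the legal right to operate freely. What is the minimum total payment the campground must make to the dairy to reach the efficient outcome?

784

Left alone the dairy would choose level 6 (marginal profit stays positive).
Efficient level: k* = 2 (marginal profit ≥ marginal odour cost through 2).
The campground must at least cover the dairy's forgone profit from cutting 6→2: 323 + 221 + 161 + 79 = 784.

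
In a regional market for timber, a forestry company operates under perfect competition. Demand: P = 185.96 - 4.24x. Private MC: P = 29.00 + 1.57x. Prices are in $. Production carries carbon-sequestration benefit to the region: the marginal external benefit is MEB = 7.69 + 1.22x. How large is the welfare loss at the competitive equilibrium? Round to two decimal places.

DWL = $179.99

Market equilibrium (private): 29.00 + 1.57x = 185.96 - 4.24x → x_m = 27.0155.
Social marginal cost = private MC − MEB = 21.31 + 0.35x.
Set SMC = demand: 21.31 + 0.35x = 185.96 - 4.24x → x* = 35.8715.
The welfare-loss triangle has base |x_m − x*| and height MEB(x_m) (the vertical gap between SMC and demand is zero at x* and MEB at x_m).
DWL = ½ × 8.8560 × 40.6489 = 179.9933.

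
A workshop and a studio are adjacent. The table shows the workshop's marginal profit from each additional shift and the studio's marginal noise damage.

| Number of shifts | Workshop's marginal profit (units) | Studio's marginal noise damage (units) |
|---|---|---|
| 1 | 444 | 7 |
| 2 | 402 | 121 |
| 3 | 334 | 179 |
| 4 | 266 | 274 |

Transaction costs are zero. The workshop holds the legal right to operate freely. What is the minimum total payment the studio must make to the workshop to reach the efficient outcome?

Left alone the workshop would choose level 4 (marginal profit stays positive).
Efficient level: k* = 3 (marginal profit ≥ marginal noise damage through 3).
The studio must at least cover the workshop's forgone profit from cutting 4→3: 266 = 266.

266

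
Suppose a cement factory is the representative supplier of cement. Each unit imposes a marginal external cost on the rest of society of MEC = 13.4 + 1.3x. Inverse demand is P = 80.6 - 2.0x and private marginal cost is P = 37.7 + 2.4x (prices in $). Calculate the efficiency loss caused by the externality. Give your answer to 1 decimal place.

Market equilibrium (private): 37.7 + 2.4x = 80.6 - 2.0x → x_m = 9.7500.
Social marginal cost = private MC + MEC = 51.1 + 3.7x.
Set SMC = demand: 51.1 + 3.7x = 80.6 - 2.0x → x* = 5.1754.
Height of the DWL triangle at x_m is SMC(x_m) − demand(x_m) = MEC(x_m) = 26.0750.
DWL = ½ × 4.5746 × 26.0750 = 59.6413.

DWL = $59.6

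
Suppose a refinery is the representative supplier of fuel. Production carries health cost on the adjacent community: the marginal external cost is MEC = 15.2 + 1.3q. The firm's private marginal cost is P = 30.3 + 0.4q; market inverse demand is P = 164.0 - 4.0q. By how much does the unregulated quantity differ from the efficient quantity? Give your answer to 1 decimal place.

Market equilibrium (private): 30.3 + 0.4q = 164.0 - 4.0q → q_m = 30.3864.
Social marginal cost = private MC + MEC = 45.5 + 1.7q.
Set SMC = demand: 45.5 + 1.7q = 164.0 - 4.0q → q* = 20.7895.
Gap = |30.3864 − 20.7895| = 9.5969.

9.6 units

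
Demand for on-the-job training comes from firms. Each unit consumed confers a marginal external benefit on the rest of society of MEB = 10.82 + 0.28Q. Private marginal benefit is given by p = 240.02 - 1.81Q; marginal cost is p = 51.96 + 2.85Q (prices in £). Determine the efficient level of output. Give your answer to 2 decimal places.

Social marginal benefit = demand + MEB = 250.84 - 1.53Q.
Set SMB = MC: 250.84 - 1.53Q = 51.96 + 2.85Q → Q* = 45.4064.

Q* = 45.41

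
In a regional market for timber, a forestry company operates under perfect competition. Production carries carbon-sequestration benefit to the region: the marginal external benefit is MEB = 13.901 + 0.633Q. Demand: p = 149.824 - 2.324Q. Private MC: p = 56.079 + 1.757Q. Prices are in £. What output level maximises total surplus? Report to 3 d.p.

Q* = 31.220

Social marginal cost = private MC − MEB = 42.178 + 1.124Q.
Set SMC = demand: 42.178 + 1.124Q = 149.824 - 2.324Q → Q* = 31.2198.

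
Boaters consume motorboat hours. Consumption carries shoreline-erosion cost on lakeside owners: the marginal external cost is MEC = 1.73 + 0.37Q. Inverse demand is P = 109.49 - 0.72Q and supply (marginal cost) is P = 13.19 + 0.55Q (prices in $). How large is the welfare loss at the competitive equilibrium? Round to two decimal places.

DWL = $270.49

Market equilibrium (private): 13.19 + 0.55Q = 109.49 - 0.72Q → Q_m = 75.8268.
Social marginal benefit = demand − MEC = 107.76 - 1.09Q.
Set SMB = MC: 107.76 - 1.09Q = 13.19 + 0.55Q → Q* = 57.6646.
Height of the DWL triangle at Q_m is MC(Q_m) − SMB(Q_m) = MEC(Q_m) = 29.7859.
DWL = ½ × 18.1622 × 29.7859 = 270.4887.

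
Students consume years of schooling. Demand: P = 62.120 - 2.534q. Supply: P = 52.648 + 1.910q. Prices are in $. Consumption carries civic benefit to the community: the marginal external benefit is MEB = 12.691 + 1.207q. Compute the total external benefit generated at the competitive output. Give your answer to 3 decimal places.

$29.791

Market equilibrium (private): 52.648 + 1.910q = 62.120 - 2.534q → q_m = 2.1314.
Total external benefit = ∫₀^{q_m} (12.691 + 1.207q) dq = 12.691×2.1314 + ½×1.207×2.1314² = 29.7912.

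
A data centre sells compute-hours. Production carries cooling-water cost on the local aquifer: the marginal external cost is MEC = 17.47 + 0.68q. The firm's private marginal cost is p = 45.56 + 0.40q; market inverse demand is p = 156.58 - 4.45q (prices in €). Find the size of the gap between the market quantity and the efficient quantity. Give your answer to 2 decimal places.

5.97 units

Market equilibrium (private): 45.56 + 0.40q = 156.58 - 4.45q → q_m = 22.8907.
Social marginal cost = private MC + MEC = 63.03 + 1.08q.
Set SMC = demand: 63.03 + 1.08q = 156.58 - 4.45q → q* = 16.9168.
Gap = |22.8907 − 16.9168| = 5.9739.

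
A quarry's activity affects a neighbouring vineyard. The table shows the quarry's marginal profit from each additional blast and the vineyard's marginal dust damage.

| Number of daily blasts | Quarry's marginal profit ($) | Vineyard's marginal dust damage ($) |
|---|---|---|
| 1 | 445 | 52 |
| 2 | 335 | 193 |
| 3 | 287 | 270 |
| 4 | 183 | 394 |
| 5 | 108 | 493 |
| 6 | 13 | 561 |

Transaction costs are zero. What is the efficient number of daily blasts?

Bargaining reaches the level where marginal profit last exceeds marginal dust damage.
That holds through level 3 (287 ≥ 270) but not at 4 (183 < 394).

3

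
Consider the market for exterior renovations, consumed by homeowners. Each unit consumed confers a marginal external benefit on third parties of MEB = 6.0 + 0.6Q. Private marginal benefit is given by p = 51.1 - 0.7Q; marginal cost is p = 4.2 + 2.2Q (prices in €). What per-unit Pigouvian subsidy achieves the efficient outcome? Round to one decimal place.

subsidy = €19.8 per unit

Social marginal benefit = demand + MEB = 57.1 - 0.1Q.
Set SMB = MC: 57.1 - 0.1Q = 4.2 + 2.2Q → Q* = 23.0000.
The Pigouvian subsidy equals MEB at Q*: 6.0 + 0.6×23.0000 = 19.8000.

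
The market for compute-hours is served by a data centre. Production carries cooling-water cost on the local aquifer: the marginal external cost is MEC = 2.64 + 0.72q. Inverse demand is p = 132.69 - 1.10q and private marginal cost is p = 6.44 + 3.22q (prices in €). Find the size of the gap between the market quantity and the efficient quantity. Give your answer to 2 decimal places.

4.70 units

Market equilibrium (private): 6.44 + 3.22q = 132.69 - 1.10q → q_m = 29.2245.
Social marginal cost = private MC + MEC = 9.08 + 3.94q.
Set SMC = demand: 9.08 + 3.94q = 132.69 - 1.10q → q* = 24.5258.
Gap = |29.2245 − 24.5258| = 4.6987.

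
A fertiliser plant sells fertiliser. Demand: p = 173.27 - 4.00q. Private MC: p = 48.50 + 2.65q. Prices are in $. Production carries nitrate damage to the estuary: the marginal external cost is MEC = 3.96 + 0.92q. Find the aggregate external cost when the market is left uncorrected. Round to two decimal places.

Market equilibrium (private): 48.50 + 2.65q = 173.27 - 4.00q → q_m = 18.7624.
Total external cost = ∫₀^{q_m} (3.96 + 0.92q) dq = 3.96×18.7624 + ½×0.92×18.7624² = 236.2318.

$236.23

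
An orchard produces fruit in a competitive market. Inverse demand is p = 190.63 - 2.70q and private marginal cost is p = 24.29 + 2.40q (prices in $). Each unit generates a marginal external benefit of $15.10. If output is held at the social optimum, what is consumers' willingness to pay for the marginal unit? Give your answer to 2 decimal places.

Social marginal cost = private MC − MEB = 9.19 + 2.40q.
Set SMC = demand: 9.19 + 2.40q = 190.63 - 2.70q → q* = 35.5765.
Consumer price on the demand curve at q*: 190.63 − 2.70×35.5765 = 94.5735.

P = $94.57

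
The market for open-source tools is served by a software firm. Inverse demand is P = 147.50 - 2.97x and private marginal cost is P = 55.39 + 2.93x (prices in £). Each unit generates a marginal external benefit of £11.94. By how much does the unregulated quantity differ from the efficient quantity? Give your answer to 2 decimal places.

Market equilibrium (private): 55.39 + 2.93x = 147.50 - 2.97x → x_m = 15.6119.
Social marginal cost = private MC − MEB = 43.45 + 2.93x.
Set SMC = demand: 43.45 + 2.93x = 147.50 - 2.97x → x* = 17.6356.
Gap = |15.6119 − 17.6356| = 2.0237.

2.02 units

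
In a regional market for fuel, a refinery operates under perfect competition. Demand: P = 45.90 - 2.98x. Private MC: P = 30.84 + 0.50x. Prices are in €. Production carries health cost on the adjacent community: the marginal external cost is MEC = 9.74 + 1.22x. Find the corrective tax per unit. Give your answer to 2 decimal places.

tax = €11.12 per unit

Social marginal cost = private MC + MEC = 40.58 + 1.72x.
Set SMC = demand: 40.58 + 1.72x = 45.90 - 2.98x → x* = 1.1319.
The Pigouvian tax equals MEC at x*: 9.74 + 1.22×1.1319 = 11.1209.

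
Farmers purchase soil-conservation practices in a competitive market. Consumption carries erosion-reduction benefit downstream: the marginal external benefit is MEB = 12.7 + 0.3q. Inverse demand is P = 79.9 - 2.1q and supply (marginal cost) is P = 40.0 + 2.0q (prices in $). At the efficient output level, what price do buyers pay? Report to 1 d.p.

Social marginal benefit = demand + MEB = 92.6 - 1.8q.
Set SMB = MC: 92.6 - 1.8q = 40.0 + 2.0q → q* = 13.8421.
Consumer price on the demand curve at q*: 79.9 − 2.1×13.8421 = 50.8316.

P = $50.8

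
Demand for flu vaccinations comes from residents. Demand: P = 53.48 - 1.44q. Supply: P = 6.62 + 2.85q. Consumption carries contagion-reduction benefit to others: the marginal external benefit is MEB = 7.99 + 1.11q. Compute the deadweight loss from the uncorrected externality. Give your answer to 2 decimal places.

DWL = 63.62

Market equilibrium (private): 6.62 + 2.85q = 53.48 - 1.44q → q_m = 10.9231.
Social marginal benefit = demand + MEB = 61.47 - 0.33q.
Set SMB = MC: 61.47 - 0.33q = 6.62 + 2.85q → q* = 17.2484.
Between q* and q_m the wedge SMB − MC runs linearly from 0 to MEB(q_m), so the loss is a triangle.
DWL = ½ × 6.3253 × 20.1146 = 63.6154.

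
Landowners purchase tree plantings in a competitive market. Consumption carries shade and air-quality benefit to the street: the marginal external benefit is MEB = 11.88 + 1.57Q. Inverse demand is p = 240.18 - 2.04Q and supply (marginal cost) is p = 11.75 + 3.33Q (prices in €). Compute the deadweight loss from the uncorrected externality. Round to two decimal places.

DWL = €814.23

Market equilibrium (private): 11.75 + 3.33Q = 240.18 - 2.04Q → Q_m = 42.5382.
Social marginal benefit = demand + MEB = 252.06 - 0.47Q.
Set SMB = MC: 252.06 - 0.47Q = 11.75 + 3.33Q → Q* = 63.2395.
The welfare-loss triangle has base |Q_m − Q*| and height MEB(Q_m) (the vertical gap between SMB and MC is zero at Q* and MEB at Q_m).
DWL = ½ × 20.7013 × 78.6649 = 814.2328.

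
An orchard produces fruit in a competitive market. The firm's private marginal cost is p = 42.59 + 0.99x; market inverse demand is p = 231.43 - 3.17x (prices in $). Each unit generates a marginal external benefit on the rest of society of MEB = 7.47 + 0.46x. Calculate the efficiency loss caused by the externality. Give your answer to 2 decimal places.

DWL = $108.62

Market equilibrium (private): 42.59 + 0.99x = 231.43 - 3.17x → x_m = 45.3942.
Social marginal cost = private MC − MEB = 35.12 + 0.53x.
Set SMC = demand: 35.12 + 0.53x = 231.43 - 3.17x → x* = 53.0568.
Between x* and x_m the wedge demand − SMC runs linearly from 0 to MEB(x_m), so the loss is a triangle.
DWL = ½ × 7.6626 × 28.3513 = 108.6223.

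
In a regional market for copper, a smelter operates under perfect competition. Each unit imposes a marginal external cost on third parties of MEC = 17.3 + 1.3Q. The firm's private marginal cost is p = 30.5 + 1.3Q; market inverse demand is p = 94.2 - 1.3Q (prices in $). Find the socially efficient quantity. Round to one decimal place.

Q* = 11.9

Social marginal cost = private MC + MEC = 47.8 + 2.6Q.
Set SMC = demand: 47.8 + 2.6Q = 94.2 - 1.3Q → Q* = 11.8974.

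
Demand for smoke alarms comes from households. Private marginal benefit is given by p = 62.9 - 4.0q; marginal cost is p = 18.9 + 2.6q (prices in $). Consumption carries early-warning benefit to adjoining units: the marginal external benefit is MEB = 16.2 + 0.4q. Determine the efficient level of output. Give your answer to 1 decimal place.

Social marginal benefit = demand + MEB = 79.1 - 3.6q.
Set SMB = MC: 79.1 - 3.6q = 18.9 + 2.6q → q* = 9.7097.

q* = 9.7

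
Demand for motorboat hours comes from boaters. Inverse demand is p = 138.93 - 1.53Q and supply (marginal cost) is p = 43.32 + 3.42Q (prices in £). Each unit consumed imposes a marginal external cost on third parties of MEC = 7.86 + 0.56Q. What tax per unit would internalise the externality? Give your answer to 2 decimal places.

Social marginal benefit = demand − MEC = 131.07 - 2.09Q.
Set SMB = MC: 131.07 - 2.09Q = 43.32 + 3.42Q → Q* = 15.9256.
The Pigouvian tax equals MEC at Q*: 7.86 + 0.56×15.9256 = 16.7783.

tax = £16.78 per unit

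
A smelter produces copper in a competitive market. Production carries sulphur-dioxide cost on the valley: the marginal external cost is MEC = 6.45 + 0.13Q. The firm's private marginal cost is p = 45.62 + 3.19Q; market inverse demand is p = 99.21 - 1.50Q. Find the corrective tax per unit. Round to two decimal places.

Social marginal cost = private MC + MEC = 52.07 + 3.32Q.
Set SMC = demand: 52.07 + 3.32Q = 99.21 - 1.50Q → Q* = 9.7801.
The Pigouvian tax equals MEC at Q*: 6.45 + 0.13×9.7801 = 7.7214.

tax = 7.72 per unit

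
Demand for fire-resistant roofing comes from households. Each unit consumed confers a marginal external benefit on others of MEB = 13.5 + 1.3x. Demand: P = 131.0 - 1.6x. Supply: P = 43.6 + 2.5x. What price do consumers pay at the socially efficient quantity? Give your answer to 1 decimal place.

P = 73.3

Social marginal benefit = demand + MEB = 144.5 - 0.3x.
Set SMB = MC: 144.5 - 0.3x = 43.6 + 2.5x → x* = 36.0357.
Consumer price on the demand curve at x*: 131.0 − 1.6×36.0357 = 73.3429.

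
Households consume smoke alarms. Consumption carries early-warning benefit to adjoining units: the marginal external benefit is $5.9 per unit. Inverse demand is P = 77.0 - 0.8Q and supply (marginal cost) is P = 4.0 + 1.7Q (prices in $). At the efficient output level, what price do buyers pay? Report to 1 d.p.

Social marginal benefit = demand + MEB = 82.9 - 0.8Q.
Set SMB = MC: 82.9 - 0.8Q = 4.0 + 1.7Q → Q* = 31.5600.
Consumer price on the demand curve at Q*: 77.0 − 0.8×31.5600 = 51.7520.

P = $51.8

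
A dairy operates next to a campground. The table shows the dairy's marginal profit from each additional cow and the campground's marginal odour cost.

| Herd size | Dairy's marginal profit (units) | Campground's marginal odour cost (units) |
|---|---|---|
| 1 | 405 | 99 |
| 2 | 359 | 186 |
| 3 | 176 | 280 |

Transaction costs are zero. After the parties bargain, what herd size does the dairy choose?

Bargaining reaches the level where marginal profit last exceeds marginal odour cost.
That holds through level 2 (359 ≥ 186) but not at 3 (176 < 280).

2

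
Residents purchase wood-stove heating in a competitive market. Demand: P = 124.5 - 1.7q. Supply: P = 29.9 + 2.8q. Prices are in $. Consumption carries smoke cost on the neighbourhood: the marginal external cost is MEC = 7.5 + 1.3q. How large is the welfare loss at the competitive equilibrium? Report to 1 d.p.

DWL = $104.6

Market equilibrium (private): 29.9 + 2.8q = 124.5 - 1.7q → q_m = 21.0222.
Social marginal benefit = demand − MEC = 117.0 - 3.0q.
Set SMB = MC: 117.0 - 3.0q = 29.9 + 2.8q → q* = 15.0172.
Height of the DWL triangle at q_m is MC(q_m) − SMB(q_m) = MEC(q_m) = 34.8289.
DWL = ½ × 6.0050 × 34.8289 = 104.5738.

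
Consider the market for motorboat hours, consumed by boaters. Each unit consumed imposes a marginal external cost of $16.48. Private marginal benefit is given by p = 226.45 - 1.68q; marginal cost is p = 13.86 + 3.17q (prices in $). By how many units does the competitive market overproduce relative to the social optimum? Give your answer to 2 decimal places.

Market equilibrium (private): 13.86 + 3.17q = 226.45 - 1.68q → q_m = 43.8330.
Social marginal benefit = demand − MEC = 209.97 - 1.68q.
Set SMB = MC: 209.97 - 1.68q = 13.86 + 3.17q → q* = 40.4351.
Gap = |43.8330 − 40.4351| = 3.3979.

3.40 units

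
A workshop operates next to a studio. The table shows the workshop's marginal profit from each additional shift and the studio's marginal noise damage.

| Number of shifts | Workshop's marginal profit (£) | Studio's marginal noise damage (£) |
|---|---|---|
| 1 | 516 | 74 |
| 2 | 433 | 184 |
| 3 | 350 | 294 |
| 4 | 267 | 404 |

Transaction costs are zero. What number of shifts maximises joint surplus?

3

Bargaining reaches the level where marginal profit last exceeds marginal noise damage.
That holds through level 3 (350 ≥ 294) but not at 4 (267 < 404).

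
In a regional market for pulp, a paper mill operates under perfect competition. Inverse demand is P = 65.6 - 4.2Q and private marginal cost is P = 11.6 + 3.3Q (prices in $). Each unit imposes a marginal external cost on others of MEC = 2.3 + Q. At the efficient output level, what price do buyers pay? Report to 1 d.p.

Social marginal cost = private MC + MEC = 13.9 + 4.3Q.
Set SMC = demand: 13.9 + 4.3Q = 65.6 - 4.2Q → Q* = 6.0824.
Consumer price on the demand curve at Q*: 65.6 − 4.2×6.0824 = 40.0539.

P = $40.1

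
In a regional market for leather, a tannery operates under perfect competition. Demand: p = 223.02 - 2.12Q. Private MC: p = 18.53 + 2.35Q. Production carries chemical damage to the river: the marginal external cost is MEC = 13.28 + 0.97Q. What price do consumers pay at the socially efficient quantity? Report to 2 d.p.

P = 148.50

Social marginal cost = private MC + MEC = 31.81 + 3.32Q.
Set SMC = demand: 31.81 + 3.32Q = 223.02 - 2.12Q → Q* = 35.1489.
Consumer price on the demand curve at Q*: 223.02 − 2.12×35.1489 = 148.5043.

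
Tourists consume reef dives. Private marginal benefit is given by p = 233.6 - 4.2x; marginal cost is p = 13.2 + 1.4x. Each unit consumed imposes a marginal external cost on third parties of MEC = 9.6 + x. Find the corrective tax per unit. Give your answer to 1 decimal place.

tax = 41.5 per unit

Social marginal benefit = demand − MEC = 224.0 - 5.2x.
Set SMB = MC: 224.0 - 5.2x = 13.2 + 1.4x → x* = 31.9394.
The Pigouvian tax equals MEC at x*: 9.6 + 1.0×31.9394 = 41.5394.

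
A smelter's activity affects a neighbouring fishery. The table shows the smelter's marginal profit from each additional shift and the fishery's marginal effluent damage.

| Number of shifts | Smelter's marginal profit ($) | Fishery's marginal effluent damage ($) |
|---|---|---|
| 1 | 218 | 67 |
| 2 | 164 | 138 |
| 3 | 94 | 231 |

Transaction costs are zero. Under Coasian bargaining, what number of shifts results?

2

Bargaining reaches the level where marginal profit last exceeds marginal effluent damage.
That holds through level 2 (164 ≥ 138) but not at 3 (94 < 231).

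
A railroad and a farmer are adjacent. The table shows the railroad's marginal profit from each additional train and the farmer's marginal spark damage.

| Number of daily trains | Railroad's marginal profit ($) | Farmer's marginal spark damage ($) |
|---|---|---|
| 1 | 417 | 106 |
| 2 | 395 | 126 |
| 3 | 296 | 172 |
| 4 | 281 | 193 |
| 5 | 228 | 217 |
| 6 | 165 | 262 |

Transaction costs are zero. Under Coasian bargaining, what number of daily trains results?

Bargaining reaches the level where marginal profit last exceeds marginal spark damage.
That holds through level 5 (228 ≥ 217) but not at 6 (165 < 262).

5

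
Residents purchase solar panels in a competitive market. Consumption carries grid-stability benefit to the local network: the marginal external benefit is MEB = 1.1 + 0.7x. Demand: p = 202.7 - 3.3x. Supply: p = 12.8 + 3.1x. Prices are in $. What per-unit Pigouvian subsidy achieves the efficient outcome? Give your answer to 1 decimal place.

subsidy = $24.6 per unit

Social marginal benefit = demand + MEB = 203.8 - 2.6x.
Set SMB = MC: 203.8 - 2.6x = 12.8 + 3.1x → x* = 33.5088.
The Pigouvian subsidy equals MEB at x*: 1.1 + 0.7×33.5088 = 24.5562.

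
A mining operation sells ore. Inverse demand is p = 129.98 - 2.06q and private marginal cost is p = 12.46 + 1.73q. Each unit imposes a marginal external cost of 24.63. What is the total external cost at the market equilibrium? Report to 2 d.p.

763.72

Market equilibrium (private): 12.46 + 1.73q = 129.98 - 2.06q → q_m = 31.0079.
Total external cost = MEC × q_m = 24.63 × 31.0079 = 763.7246.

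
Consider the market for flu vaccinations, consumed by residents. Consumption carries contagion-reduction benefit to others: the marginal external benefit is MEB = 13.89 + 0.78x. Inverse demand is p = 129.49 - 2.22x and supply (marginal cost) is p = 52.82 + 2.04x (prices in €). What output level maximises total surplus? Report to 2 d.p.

Social marginal benefit = demand + MEB = 143.38 - 1.44x.
Set SMB = MC: 143.38 - 1.44x = 52.82 + 2.04x → x* = 26.0230.

x* = 26.02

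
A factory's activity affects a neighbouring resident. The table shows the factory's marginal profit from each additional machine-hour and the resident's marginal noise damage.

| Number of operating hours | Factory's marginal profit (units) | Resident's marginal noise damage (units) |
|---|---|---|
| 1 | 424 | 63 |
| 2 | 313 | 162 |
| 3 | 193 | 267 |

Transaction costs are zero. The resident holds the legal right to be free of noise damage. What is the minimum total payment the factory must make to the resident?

225

Efficient level: marginal profit ≥ marginal noise damage through level 2, so k* = 2.
With the resident holding the right, the factory must at least compensate total damage at k*: 63 + 162 = 225.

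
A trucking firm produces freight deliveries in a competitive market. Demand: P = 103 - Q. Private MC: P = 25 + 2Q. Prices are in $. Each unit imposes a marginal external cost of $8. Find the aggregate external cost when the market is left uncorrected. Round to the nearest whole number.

Market equilibrium (private): 25 + 2Q = 103 - Q → Q_m = 26.0000.
Total external cost = MEC × Q_m = 8 × 26.0000 = 208.0000.

$208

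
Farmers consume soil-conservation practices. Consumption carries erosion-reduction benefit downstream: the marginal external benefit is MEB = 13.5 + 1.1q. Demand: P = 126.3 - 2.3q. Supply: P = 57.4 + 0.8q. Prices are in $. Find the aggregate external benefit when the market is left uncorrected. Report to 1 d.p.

$571.7

Market equilibrium (private): 57.4 + 0.8q = 126.3 - 2.3q → q_m = 22.2258.
Total external benefit = ∫₀^{q_m} (13.5 + 1.1q) dq = 13.5×22.2258 + ½×1.1×22.2258² = 571.7407.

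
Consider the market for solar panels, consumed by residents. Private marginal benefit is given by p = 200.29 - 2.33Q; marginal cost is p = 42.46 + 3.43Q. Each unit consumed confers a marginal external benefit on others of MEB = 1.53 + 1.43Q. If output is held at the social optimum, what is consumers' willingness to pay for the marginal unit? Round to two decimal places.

Social marginal benefit = demand + MEB = 201.82 - 0.90Q.
Set SMB = MC: 201.82 - 0.90Q = 42.46 + 3.43Q → Q* = 36.8037.
Consumer price on the demand curve at Q*: 200.29 − 2.33×36.8037 = 114.5374.

P = 114.54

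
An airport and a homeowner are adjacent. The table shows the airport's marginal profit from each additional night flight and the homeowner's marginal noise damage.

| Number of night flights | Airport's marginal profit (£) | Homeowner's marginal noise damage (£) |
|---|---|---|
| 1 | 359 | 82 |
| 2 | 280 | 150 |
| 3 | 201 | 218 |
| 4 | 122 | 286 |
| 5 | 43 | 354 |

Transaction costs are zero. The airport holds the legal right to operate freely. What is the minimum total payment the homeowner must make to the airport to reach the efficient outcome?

£366

Left alone the airport would choose level 5 (marginal profit stays positive).
Efficient level: k* = 2 (marginal profit ≥ marginal noise damage through 2).
The homeowner must at least cover the airport's forgone profit from cutting 5→2: 201 + 122 + 43 = 366.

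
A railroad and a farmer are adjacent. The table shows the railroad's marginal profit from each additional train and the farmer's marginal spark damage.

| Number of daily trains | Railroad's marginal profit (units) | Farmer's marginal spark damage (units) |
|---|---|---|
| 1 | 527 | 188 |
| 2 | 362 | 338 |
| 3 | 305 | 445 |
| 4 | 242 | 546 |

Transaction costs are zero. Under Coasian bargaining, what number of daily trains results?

Bargaining reaches the level where marginal profit last exceeds marginal spark damage.
That holds through level 2 (362 ≥ 338) but not at 3 (305 < 445).

2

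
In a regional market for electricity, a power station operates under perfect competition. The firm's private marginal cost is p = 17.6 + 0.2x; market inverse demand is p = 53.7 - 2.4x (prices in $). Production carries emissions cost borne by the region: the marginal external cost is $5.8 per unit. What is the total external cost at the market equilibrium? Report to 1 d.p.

$80.5

Market equilibrium (private): 17.6 + 0.2x = 53.7 - 2.4x → x_m = 13.8846.
Total external cost = MEC × x_m = 5.8 × 13.8846 = 80.5307.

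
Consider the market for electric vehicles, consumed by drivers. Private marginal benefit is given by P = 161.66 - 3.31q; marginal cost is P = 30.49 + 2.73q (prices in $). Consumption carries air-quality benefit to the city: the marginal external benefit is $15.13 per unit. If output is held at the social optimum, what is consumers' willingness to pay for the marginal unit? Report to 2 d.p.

P = $81.49

Social marginal benefit = demand + MEB = 176.79 - 3.31q.
Set SMB = MC: 176.79 - 3.31q = 30.49 + 2.73q → q* = 24.2219.
Consumer price on the demand curve at q*: 161.66 − 3.31×24.2219 = 81.4855.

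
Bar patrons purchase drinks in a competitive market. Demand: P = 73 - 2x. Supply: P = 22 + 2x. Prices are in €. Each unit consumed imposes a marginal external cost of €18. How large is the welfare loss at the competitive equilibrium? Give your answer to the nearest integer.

Market equilibrium (private): 22 + 2x = 73 - 2x → x_m = 12.7500.
Social marginal benefit = demand − MEC = 55 - 2x.
Set SMB = MC: 55 - 2x = 22 + 2x → x* = 8.2500.
The loss is the area between SMB and MC from x* to x_m; with linear curves that's a triangle of height MEC(x_m).
DWL = ½ × 4.5000 × 18.0000 = 40.5000.

DWL = €41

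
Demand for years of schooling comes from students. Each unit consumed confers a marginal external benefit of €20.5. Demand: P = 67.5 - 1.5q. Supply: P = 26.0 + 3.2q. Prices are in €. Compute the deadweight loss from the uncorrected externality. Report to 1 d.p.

DWL = €44.7

Market equilibrium (private): 26.0 + 3.2q = 67.5 - 1.5q → q_m = 8.8298.
Social marginal benefit = demand + MEB = 88.0 - 1.5q.
Set SMB = MC: 88.0 - 1.5q = 26.0 + 3.2q → q* = 13.1915.
Height of the DWL triangle at q_m is SMB(q_m) − MC(q_m) = MEB(q_m) = 20.5000.
DWL = ½ × 4.3617 × 20.5000 = 44.7074.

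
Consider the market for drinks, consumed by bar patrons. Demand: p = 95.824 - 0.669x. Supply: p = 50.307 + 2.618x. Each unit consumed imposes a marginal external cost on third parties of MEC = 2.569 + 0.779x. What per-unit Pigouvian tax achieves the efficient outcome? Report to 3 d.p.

Social marginal benefit = demand − MEC = 93.255 - 1.448x.
Set SMB = MC: 93.255 - 1.448x = 50.307 + 2.618x → x* = 10.5627.
The Pigouvian tax equals MEC at x*: 2.569 + 0.779×10.5627 = 10.7973.

tax = 10.797 per unit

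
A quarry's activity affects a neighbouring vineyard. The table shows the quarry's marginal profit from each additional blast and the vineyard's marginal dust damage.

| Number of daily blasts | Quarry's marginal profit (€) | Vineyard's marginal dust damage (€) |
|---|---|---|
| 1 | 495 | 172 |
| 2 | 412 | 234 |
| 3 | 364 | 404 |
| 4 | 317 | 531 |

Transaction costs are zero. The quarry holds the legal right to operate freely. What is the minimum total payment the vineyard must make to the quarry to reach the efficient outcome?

Left alone the quarry would choose level 4 (marginal profit stays positive).
Efficient level: k* = 2 (marginal profit ≥ marginal dust damage through 2).
The vineyard must at least cover the quarry's forgone profit from cutting 4→2: 364 + 317 = 681.

€681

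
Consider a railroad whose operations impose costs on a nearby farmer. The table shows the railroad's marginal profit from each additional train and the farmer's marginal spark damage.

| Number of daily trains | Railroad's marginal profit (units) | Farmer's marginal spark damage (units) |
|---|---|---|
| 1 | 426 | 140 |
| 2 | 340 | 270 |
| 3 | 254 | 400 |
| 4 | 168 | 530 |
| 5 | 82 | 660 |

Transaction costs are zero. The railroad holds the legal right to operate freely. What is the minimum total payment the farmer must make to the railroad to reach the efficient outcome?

Left alone the railroad would choose level 5 (marginal profit stays positive).
Efficient level: k* = 2 (marginal profit ≥ marginal spark damage through 2).
The farmer must at least cover the railroad's forgone profit from cutting 5→2: 254 + 168 + 82 = 504.

504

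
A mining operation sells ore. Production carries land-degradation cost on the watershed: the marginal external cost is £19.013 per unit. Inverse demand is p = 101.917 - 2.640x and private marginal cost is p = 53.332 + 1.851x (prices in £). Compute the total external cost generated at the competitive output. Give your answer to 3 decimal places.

Market equilibrium (private): 53.332 + 1.851x = 101.917 - 2.640x → x_m = 10.8183.
Total external cost = MEC × x_m = 19.013 × 10.8183 = 205.6883.

£205.688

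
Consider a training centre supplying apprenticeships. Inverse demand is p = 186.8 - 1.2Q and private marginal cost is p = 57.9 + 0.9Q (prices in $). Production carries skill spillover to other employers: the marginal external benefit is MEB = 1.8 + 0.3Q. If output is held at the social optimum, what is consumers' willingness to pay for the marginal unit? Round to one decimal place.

P = $99.7

Social marginal cost = private MC − MEB = 56.1 + 0.6Q.
Set SMC = demand: 56.1 + 0.6Q = 186.8 - 1.2Q → Q* = 72.6111.
Consumer price on the demand curve at Q*: 186.8 − 1.2×72.6111 = 99.6667.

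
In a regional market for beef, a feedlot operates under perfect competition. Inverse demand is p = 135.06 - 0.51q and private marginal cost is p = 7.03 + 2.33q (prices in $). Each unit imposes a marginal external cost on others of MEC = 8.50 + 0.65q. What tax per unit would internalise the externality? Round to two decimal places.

Social marginal cost = private MC + MEC = 15.53 + 2.98q.
Set SMC = demand: 15.53 + 2.98q = 135.06 - 0.51q → q* = 34.2493.
The Pigouvian tax equals MEC at q*: 8.50 + 0.65×34.2493 = 30.7620.

tax = $30.76 per unit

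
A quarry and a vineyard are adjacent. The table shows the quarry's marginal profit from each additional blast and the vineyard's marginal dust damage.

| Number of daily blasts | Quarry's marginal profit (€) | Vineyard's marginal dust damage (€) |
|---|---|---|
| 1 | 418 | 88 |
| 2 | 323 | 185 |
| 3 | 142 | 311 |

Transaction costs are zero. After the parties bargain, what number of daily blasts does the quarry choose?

Bargaining reaches the level where marginal profit last exceeds marginal dust damage.
That holds through level 2 (323 ≥ 185) but not at 3 (142 < 311).

2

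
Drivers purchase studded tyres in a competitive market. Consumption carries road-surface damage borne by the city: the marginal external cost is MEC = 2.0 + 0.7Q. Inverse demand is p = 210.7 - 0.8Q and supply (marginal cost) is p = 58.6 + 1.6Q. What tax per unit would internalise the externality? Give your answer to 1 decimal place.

Social marginal benefit = demand − MEC = 208.7 - 1.5Q.
Set SMB = MC: 208.7 - 1.5Q = 58.6 + 1.6Q → Q* = 48.4194.
The Pigouvian tax equals MEC at Q*: 2.0 + 0.7×48.4194 = 35.8936.

tax = 35.9 per unit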